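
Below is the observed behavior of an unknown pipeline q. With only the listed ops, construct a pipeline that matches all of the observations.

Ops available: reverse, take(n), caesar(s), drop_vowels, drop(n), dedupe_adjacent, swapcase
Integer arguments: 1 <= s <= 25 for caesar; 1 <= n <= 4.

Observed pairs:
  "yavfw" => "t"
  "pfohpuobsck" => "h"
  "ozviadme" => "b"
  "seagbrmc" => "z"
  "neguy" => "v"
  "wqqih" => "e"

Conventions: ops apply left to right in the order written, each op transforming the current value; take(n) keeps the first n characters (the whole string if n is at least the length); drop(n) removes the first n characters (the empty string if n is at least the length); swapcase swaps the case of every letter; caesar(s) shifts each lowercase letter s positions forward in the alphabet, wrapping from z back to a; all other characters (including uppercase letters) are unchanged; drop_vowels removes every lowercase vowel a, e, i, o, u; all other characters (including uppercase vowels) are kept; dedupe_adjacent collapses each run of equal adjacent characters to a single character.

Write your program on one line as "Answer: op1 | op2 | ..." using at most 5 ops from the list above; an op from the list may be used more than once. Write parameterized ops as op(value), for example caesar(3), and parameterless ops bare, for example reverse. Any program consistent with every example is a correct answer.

dedupe_adjacent | reverse | caesar(23) | take(2) | take(1)

Check, running the answer program on each example:
  "yavfw" -> "yavfw" -> "wfvay" -> "tcsxv" -> "tc" -> "t"
  "pfohpuobsck" -> "pfohpuobsck" -> "kcsbouphofp" -> "hzpylrmelcm" -> "hz" -> "h"
  "ozviadme" -> "ozviadme" -> "emdaivzo" -> "bjaxfswl" -> "bj" -> "b"
  "seagbrmc" -> "seagbrmc" -> "cmrbgaes" -> "zjoydxbp" -> "zj" -> "z"
  "neguy" -> "neguy" -> "yugen" -> "vrdbk" -> "vr" -> "v"
  "wqqih" -> "wqih" -> "hiqw" -> "efnt" -> "ef" -> "e"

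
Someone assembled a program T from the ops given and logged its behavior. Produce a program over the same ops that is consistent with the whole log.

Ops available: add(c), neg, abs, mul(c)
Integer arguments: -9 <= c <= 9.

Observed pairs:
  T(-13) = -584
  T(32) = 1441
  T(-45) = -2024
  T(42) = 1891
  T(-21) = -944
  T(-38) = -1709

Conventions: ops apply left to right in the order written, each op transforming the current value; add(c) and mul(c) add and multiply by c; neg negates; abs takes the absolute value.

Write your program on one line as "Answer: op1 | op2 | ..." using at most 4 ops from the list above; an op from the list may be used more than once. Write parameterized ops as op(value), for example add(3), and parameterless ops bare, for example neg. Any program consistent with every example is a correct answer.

mul(-5) | mul(9) | add(-1) | neg

Check, running the answer program on each example:
  -13 -> 65 -> 585 -> 584 -> -584
  32 -> -160 -> -1440 -> -1441 -> 1441
  -45 -> 225 -> 2025 -> 2024 -> -2024
  42 -> -210 -> -1890 -> -1891 -> 1891
  -21 -> 105 -> 945 -> 944 -> -944
  -38 -> 190 -> 1710 -> 1709 -> -1709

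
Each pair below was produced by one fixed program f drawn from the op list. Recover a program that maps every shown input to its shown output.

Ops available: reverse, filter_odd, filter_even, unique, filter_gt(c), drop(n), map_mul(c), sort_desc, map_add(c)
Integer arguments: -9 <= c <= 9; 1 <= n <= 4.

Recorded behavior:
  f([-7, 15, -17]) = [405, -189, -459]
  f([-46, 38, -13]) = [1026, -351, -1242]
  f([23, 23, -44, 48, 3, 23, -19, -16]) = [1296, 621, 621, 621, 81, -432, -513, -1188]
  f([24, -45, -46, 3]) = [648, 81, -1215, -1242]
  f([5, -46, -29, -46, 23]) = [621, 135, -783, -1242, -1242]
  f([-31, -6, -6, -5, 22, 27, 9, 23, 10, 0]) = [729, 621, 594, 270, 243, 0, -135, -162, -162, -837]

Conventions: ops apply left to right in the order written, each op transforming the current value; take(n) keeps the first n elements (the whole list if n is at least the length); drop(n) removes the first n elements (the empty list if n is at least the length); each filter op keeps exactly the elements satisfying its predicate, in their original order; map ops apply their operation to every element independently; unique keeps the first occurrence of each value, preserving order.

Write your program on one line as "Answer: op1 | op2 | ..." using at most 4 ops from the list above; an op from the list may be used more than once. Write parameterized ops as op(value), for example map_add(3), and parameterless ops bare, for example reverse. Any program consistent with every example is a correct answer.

map_mul(3) | sort_desc | map_mul(9)

Check, running the answer program on each example:
  [-7, 15, -17] -> [-21, 45, -51] -> [45, -21, -51] -> [405, -189, -459]
  [-46, 38, -13] -> [-138, 114, -39] -> [114, -39, -138] -> [1026, -351, -1242]
  [23, 23, -44, 48, 3, 23, -19, -16] -> [69, 69, -132, 144, 9, 69, -57, -48] -> [144, 69, 69, 69, 9, -48, -57, -132] -> [1296, 621, 621, 621, 81, -432, -513, -1188]
  [24, -45, -46, 3] -> [72, -135, -138, 9] -> [72, 9, -135, -138] -> [648, 81, -1215, -1242]
  [5, -46, -29, -46, 23] -> [15, -138, -87, -138, 69] -> [69, 15, -87, -138, -138] -> [621, 135, -783, -1242, -1242]
  [-31, -6, -6, -5, 22, 27, 9, 23, 10, 0] -> [-93, -18, -18, -15, 66, 81, 27, 69, 30, 0] -> [81, 69, 66, 30, 27, 0, -15, -18, -18, -93] -> [729, 621, 594, 270, 243, 0, -135, -162, -162, -837]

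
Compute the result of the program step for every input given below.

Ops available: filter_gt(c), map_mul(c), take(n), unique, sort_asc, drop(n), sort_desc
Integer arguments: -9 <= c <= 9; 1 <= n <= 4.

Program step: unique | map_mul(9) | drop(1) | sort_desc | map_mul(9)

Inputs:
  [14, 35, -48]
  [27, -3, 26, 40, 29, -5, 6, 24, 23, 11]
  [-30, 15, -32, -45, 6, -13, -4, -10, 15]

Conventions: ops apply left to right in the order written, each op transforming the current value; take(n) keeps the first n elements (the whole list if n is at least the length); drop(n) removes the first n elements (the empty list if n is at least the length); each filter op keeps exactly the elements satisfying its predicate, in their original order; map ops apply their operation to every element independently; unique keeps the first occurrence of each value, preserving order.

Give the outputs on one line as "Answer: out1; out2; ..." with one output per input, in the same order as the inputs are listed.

Execution, op by op:
  [14, 35, -48] -> [14, 35, -48] -> [126, 315, -432] -> [315, -432] -> [315, -432] -> [2835, -3888]
  [27, -3, 26, 40, 29, -5, 6, 24, 23, 11] -> [27, -3, 26, 40, 29, -5, 6, 24, 23, 11] -> [243, -27, 234, 360, 261, -45, 54, 216, 207, 99] -> [-27, 234, 360, 261, -45, 54, 216, 207, 99] -> [360, 261, 234, 216, 207, 99, 54, -27, -45] -> [3240, 2349, 2106, 1944, 1863, 891, 486, -243, -405]
  [-30, 15, -32, -45, 6, -13, -4, -10, 15] -> [-30, 15, -32, -45, 6, -13, -4, -10] -> [-270, 135, -288, -405, 54, -117, -36, -90] -> [135, -288, -405, 54, -117, -36, -90] -> [135, 54, -36, -90, -117, -288, -405] -> [1215, 486, -324, -810, -1053, -2592, -3645]

[2835, -3888]; [3240, 2349, 2106, 1944, 1863, 891, 486, -243, -405]; [1215, 486, -324, -810, -1053, -2592, -3645]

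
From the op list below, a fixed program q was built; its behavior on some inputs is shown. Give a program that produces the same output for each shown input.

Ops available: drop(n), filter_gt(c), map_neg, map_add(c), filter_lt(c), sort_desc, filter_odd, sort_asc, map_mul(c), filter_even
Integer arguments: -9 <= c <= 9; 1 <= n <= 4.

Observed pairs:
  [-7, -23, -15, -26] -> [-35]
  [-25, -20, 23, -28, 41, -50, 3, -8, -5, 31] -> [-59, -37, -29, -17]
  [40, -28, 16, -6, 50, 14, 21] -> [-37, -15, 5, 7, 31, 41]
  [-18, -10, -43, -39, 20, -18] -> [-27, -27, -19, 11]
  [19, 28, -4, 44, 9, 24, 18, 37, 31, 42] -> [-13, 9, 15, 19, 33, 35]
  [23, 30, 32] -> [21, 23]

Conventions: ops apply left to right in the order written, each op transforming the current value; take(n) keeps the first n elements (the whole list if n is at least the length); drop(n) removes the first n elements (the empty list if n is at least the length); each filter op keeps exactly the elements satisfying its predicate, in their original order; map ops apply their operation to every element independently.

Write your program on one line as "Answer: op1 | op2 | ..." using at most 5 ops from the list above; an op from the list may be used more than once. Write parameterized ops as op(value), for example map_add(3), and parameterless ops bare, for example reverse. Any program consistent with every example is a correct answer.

filter_even | sort_asc | map_add(-8) | map_add(-1)

Check, running the answer program on each example:
  [-7, -23, -15, -26] -> [-26] -> [-26] -> [-34] -> [-35]
  [-25, -20, 23, -28, 41, -50, 3, -8, -5, 31] -> [-20, -28, -50, -8] -> [-50, -28, -20, -8] -> [-58, -36, -28, -16] -> [-59, -37, -29, -17]
  [40, -28, 16, -6, 50, 14, 21] -> [40, -28, 16, -6, 50, 14] -> [-28, -6, 14, 16, 40, 50] -> [-36, -14, 6, 8, 32, 42] -> [-37, -15, 5, 7, 31, 41]
  [-18, -10, -43, -39, 20, -18] -> [-18, -10, 20, -18] -> [-18, -18, -10, 20] -> [-26, -26, -18, 12] -> [-27, -27, -19, 11]
  [19, 28, -4, 44, 9, 24, 18, 37, 31, 42] -> [28, -4, 44, 24, 18, 42] -> [-4, 18, 24, 28, 42, 44] -> [-12, 10, 16, 20, 34, 36] -> [-13, 9, 15, 19, 33, 35]
  [23, 30, 32] -> [30, 32] -> [30, 32] -> [22, 24] -> [21, 23]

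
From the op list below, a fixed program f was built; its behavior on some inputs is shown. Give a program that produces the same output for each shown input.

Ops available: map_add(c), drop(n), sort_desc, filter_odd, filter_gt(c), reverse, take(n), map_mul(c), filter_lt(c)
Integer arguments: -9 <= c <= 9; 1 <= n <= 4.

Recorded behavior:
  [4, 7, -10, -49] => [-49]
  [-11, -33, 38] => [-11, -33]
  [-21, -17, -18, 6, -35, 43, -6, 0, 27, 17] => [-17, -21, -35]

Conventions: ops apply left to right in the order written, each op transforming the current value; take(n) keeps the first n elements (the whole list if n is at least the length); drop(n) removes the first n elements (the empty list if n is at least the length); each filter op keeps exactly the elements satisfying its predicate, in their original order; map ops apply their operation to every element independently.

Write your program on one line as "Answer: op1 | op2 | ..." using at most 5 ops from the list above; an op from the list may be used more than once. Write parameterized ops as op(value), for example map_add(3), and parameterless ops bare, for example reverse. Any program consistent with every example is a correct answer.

filter_odd | reverse | sort_desc | filter_lt(-4)

Check, running the answer program on each example:
  [4, 7, -10, -49] -> [7, -49] -> [-49, 7] -> [7, -49] -> [-49]
  [-11, -33, 38] -> [-11, -33] -> [-33, -11] -> [-11, -33] -> [-11, -33]
  [-21, -17, -18, 6, -35, 43, -6, 0, 27, 17] -> [-21, -17, -35, 43, 27, 17] -> [17, 27, 43, -35, -17, -21] -> [43, 27, 17, -17, -21, -35] -> [-17, -21, -35]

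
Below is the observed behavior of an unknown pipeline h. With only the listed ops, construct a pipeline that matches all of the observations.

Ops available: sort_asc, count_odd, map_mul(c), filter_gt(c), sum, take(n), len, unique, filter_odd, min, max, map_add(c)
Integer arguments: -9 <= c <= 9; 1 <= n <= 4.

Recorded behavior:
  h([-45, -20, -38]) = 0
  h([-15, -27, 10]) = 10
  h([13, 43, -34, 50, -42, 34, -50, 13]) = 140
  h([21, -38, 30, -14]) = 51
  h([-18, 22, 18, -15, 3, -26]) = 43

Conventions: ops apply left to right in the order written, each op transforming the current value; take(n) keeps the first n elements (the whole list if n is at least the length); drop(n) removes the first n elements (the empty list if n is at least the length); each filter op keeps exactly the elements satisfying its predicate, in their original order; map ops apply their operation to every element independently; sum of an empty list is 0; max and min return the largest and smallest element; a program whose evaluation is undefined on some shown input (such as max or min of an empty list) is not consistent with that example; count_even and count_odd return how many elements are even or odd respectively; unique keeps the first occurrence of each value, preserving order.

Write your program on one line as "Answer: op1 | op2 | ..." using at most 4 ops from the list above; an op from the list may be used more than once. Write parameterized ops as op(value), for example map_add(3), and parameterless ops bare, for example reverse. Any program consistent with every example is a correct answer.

unique | filter_gt(-8) | sum

Check, running the answer program on each example:
  [-45, -20, -38] -> [-45, -20, -38] -> [] -> 0
  [-15, -27, 10] -> [-15, -27, 10] -> [10] -> 10
  [13, 43, -34, 50, -42, 34, -50, 13] -> [13, 43, -34, 50, -42, 34, -50] -> [13, 43, 50, 34] -> 140
  [21, -38, 30, -14] -> [21, -38, 30, -14] -> [21, 30] -> 51
  [-18, 22, 18, -15, 3, -26] -> [-18, 22, 18, -15, 3, -26] -> [22, 18, 3] -> 43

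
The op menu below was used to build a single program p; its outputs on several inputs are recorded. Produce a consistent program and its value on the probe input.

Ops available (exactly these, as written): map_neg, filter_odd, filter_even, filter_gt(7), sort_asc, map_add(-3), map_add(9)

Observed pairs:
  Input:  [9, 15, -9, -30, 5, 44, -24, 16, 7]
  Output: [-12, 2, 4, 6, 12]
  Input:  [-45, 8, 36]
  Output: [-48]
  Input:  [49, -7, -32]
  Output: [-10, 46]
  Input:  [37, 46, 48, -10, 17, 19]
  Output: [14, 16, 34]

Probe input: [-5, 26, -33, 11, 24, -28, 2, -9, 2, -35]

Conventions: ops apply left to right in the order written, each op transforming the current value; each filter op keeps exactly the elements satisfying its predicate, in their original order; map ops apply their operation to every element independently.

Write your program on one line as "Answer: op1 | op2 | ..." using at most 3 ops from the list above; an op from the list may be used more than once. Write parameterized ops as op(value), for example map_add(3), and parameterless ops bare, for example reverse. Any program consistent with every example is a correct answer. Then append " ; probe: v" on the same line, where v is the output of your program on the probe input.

filter_odd | map_add(-3) | sort_asc ; probe: [-38, -36, -12, -8, 8]

Check, running the answer program on each example:
  [9, 15, -9, -30, 5, 44, -24, 16, 7] -> [9, 15, -9, 5, 7] -> [6, 12, -12, 2, 4] -> [-12, 2, 4, 6, 12]
  [-45, 8, 36] -> [-45] -> [-48] -> [-48]
  [49, -7, -32] -> [49, -7] -> [46, -10] -> [-10, 46]
  [37, 46, 48, -10, 17, 19] -> [37, 17, 19] -> [34, 14, 16] -> [14, 16, 34]
  probe: [-5, 26, -33, 11, 24, -28, 2, -9, 2, -35] -> [-5, -33, 11, -9, -35] -> [-8, -36, 8, -12, -38] -> [-38, -36, -12, -8, 8]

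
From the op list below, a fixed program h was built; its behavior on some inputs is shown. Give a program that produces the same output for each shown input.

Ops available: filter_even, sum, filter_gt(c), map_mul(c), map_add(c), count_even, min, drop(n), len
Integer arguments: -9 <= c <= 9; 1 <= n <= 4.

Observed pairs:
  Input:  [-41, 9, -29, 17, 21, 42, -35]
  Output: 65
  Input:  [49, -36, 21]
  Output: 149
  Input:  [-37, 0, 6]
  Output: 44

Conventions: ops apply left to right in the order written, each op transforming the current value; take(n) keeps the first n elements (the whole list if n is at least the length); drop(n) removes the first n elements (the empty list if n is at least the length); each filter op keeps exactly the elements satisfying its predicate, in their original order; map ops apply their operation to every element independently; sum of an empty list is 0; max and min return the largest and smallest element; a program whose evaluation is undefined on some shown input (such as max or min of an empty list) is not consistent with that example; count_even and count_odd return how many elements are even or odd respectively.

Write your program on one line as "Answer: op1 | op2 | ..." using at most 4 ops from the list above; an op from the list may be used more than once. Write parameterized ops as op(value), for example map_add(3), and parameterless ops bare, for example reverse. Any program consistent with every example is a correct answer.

filter_gt(1) | map_mul(7) | map_add(2) | min

Check, running the answer program on each example:
  [-41, 9, -29, 17, 21, 42, -35] -> [9, 17, 21, 42] -> [63, 119, 147, 294] -> [65, 121, 149, 296] -> 65
  [49, -36, 21] -> [49, 21] -> [343, 147] -> [345, 149] -> 149
  [-37, 0, 6] -> [6] -> [42] -> [44] -> 44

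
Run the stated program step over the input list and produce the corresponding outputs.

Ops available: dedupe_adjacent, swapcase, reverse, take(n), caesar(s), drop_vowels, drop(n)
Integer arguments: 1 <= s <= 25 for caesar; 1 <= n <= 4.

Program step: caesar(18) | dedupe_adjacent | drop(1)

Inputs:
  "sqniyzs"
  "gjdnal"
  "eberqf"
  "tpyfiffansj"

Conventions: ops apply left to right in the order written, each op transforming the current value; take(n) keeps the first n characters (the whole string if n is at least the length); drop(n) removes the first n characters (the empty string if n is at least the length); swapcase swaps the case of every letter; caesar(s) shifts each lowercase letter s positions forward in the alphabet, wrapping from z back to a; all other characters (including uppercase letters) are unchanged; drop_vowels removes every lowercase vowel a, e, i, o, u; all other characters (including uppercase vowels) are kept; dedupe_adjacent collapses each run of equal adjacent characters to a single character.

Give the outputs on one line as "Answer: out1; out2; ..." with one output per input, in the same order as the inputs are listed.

Execution, op by op:
  "sqniyzs" -> "kifaqrk" -> "kifaqrk" -> "ifaqrk"
  "gjdnal" -> "ybvfsd" -> "ybvfsd" -> "bvfsd"
  "eberqf" -> "wtwjix" -> "wtwjix" -> "twjix"
  "tpyfiffansj" -> "lhqxaxxsfkb" -> "lhqxaxsfkb" -> "hqxaxsfkb"

"ifaqrk"; "bvfsd"; "twjix"; "hqxaxsfkb"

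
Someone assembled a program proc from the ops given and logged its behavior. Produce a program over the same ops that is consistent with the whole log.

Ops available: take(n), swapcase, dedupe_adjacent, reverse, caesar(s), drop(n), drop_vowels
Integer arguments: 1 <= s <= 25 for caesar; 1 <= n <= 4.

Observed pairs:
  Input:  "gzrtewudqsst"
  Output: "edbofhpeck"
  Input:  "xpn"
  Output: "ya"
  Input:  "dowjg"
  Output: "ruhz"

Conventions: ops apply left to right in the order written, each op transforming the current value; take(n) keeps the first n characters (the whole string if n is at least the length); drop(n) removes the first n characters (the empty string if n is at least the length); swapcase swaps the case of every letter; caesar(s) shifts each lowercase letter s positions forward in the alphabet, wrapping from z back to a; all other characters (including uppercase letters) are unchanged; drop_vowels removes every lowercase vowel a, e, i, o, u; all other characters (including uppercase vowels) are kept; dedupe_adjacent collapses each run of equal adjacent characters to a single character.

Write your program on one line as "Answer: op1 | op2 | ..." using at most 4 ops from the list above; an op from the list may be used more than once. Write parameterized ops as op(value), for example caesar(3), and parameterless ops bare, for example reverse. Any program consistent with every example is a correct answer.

drop(1) | reverse | caesar(11) | dedupe_adjacent

Check, running the answer program on each example:
  "gzrtewudqsst" -> "zrtewudqsst" -> "tssqduwetrz" -> "eddbofhpeck" -> "edbofhpeck"
  "xpn" -> "pn" -> "np" -> "ya" -> "ya"
  "dowjg" -> "owjg" -> "gjwo" -> "ruhz" -> "ruhz"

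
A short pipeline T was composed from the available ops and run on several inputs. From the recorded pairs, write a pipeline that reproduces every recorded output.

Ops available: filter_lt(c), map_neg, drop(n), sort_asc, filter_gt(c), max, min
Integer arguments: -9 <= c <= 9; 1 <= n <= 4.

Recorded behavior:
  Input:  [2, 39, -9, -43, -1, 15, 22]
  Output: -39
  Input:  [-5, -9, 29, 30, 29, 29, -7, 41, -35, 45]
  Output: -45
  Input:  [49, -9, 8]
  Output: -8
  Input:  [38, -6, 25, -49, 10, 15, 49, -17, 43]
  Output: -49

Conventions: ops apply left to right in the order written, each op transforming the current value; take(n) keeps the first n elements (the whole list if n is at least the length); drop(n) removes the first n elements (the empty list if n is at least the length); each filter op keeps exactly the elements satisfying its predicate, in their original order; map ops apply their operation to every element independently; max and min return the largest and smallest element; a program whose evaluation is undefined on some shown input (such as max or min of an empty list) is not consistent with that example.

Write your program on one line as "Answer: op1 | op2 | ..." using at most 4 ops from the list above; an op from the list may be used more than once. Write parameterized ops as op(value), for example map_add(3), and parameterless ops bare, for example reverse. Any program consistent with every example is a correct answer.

map_neg | drop(1) | sort_asc | min

Check, running the answer program on each example:
  [2, 39, -9, -43, -1, 15, 22] -> [-2, -39, 9, 43, 1, -15, -22] -> [-39, 9, 43, 1, -15, -22] -> [-39, -22, -15, 1, 9, 43] -> -39
  [-5, -9, 29, 30, 29, 29, -7, 41, -35, 45] -> [5, 9, -29, -30, -29, -29, 7, -41, 35, -45] -> [9, -29, -30, -29, -29, 7, -41, 35, -45] -> [-45, -41, -30, -29, -29, -29, 7, 9, 35] -> -45
  [49, -9, 8] -> [-49, 9, -8] -> [9, -8] -> [-8, 9] -> -8
  [38, -6, 25, -49, 10, 15, 49, -17, 43] -> [-38, 6, -25, 49, -10, -15, -49, 17, -43] -> [6, -25, 49, -10, -15, -49, 17, -43] -> [-49, -43, -25, -15, -10, 6, 17, 49] -> -49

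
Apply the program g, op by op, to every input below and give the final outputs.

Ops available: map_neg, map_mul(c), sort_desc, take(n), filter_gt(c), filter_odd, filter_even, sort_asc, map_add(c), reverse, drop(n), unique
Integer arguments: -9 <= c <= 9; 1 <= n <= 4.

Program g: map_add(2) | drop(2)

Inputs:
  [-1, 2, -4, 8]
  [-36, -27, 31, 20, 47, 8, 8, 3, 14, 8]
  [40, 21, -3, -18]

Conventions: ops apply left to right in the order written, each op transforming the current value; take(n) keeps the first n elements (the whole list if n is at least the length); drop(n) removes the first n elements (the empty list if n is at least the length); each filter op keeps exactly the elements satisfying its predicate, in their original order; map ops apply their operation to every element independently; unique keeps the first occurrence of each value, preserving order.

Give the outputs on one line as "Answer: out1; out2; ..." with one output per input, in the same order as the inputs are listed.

[-2, 10]; [33, 22, 49, 10, 10, 5, 16, 10]; [-1, -16]

Execution, op by op:
  [-1, 2, -4, 8] -> [1, 4, -2, 10] -> [-2, 10]
  [-36, -27, 31, 20, 47, 8, 8, 3, 14, 8] -> [-34, -25, 33, 22, 49, 10, 10, 5, 16, 10] -> [33, 22, 49, 10, 10, 5, 16, 10]
  [40, 21, -3, -18] -> [42, 23, -1, -16] -> [-1, -16]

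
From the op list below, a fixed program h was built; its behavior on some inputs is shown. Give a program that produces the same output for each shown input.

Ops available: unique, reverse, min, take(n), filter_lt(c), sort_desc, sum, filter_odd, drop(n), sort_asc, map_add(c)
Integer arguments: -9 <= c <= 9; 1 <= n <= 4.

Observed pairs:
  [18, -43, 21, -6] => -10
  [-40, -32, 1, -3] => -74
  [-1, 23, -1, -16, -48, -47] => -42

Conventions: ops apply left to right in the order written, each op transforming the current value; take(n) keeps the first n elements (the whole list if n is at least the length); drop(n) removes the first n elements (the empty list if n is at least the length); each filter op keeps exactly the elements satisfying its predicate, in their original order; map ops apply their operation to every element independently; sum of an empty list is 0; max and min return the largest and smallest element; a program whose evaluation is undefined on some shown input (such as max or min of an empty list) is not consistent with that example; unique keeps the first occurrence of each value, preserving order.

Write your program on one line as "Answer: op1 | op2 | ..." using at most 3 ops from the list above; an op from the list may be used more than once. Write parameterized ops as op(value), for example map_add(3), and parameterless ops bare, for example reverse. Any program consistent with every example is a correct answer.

unique | take(4) | sum

Check, running the answer program on each example:
  [18, -43, 21, -6] -> [18, -43, 21, -6] -> [18, -43, 21, -6] -> -10
  [-40, -32, 1, -3] -> [-40, -32, 1, -3] -> [-40, -32, 1, -3] -> -74
  [-1, 23, -1, -16, -48, -47] -> [-1, 23, -16, -48, -47] -> [-1, 23, -16, -48] -> -42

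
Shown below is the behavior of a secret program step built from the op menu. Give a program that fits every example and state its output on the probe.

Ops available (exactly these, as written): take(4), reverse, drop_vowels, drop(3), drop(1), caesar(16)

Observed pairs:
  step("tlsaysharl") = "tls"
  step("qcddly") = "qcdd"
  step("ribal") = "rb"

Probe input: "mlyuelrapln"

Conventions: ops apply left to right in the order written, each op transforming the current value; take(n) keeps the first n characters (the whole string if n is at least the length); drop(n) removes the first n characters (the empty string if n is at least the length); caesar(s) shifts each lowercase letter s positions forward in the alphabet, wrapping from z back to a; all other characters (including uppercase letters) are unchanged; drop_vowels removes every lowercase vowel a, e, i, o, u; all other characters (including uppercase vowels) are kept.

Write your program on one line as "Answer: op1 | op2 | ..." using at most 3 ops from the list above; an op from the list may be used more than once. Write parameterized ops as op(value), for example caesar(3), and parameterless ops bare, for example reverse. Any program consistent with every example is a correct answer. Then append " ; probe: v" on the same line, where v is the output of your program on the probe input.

take(4) | drop_vowels ; probe: "mly"

Check, running the answer program on each example:
  "tlsaysharl" -> "tlsa" -> "tls"
  "qcddly" -> "qcdd" -> "qcdd"
  "ribal" -> "riba" -> "rb"
  probe: "mlyuelrapln" -> "mlyu" -> "mly"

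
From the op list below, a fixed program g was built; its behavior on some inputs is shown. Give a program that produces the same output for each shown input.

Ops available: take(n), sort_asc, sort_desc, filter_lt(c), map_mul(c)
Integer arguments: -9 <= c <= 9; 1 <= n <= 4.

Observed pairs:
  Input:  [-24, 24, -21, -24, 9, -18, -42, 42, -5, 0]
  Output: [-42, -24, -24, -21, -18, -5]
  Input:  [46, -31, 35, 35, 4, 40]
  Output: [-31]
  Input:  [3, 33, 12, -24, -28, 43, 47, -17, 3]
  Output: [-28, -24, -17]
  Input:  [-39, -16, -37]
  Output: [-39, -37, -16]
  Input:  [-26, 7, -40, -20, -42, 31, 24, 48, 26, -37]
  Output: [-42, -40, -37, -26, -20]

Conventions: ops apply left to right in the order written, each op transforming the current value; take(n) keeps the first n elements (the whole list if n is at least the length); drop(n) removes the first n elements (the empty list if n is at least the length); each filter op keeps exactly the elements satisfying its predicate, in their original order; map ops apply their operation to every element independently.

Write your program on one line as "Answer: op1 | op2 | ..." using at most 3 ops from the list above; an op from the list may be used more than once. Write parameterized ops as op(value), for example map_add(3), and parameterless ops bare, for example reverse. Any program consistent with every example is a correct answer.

sort_desc | filter_lt(-4) | sort_asc

Check, running the answer program on each example:
  [-24, 24, -21, -24, 9, -18, -42, 42, -5, 0] -> [42, 24, 9, 0, -5, -18, -21, -24, -24, -42] -> [-5, -18, -21, -24, -24, -42] -> [-42, -24, -24, -21, -18, -5]
  [46, -31, 35, 35, 4, 40] -> [46, 40, 35, 35, 4, -31] -> [-31] -> [-31]
  [3, 33, 12, -24, -28, 43, 47, -17, 3] -> [47, 43, 33, 12, 3, 3, -17, -24, -28] -> [-17, -24, -28] -> [-28, -24, -17]
  [-39, -16, -37] -> [-16, -37, -39] -> [-16, -37, -39] -> [-39, -37, -16]
  [-26, 7, -40, -20, -42, 31, 24, 48, 26, -37] -> [48, 31, 26, 24, 7, -20, -26, -37, -40, -42] -> [-20, -26, -37, -40, -42] -> [-42, -40, -37, -26, -20]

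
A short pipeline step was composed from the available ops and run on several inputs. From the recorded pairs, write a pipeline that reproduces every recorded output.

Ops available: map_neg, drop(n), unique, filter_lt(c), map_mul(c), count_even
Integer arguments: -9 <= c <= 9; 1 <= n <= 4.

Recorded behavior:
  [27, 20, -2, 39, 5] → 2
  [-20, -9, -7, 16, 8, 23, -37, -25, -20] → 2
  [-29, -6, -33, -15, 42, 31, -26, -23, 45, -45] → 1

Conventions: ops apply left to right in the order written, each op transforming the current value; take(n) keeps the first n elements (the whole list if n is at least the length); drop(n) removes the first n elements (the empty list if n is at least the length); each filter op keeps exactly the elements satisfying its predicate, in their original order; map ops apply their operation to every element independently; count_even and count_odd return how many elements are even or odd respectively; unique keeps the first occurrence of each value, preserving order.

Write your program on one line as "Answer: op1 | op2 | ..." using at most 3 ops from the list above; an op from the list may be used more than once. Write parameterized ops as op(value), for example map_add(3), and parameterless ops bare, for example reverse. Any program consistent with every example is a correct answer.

map_neg | filter_lt(5) | count_even

Check, running the answer program on each example:
  [27, 20, -2, 39, 5] -> [-27, -20, 2, -39, -5] -> [-27, -20, 2, -39, -5] -> 2
  [-20, -9, -7, 16, 8, 23, -37, -25, -20] -> [20, 9, 7, -16, -8, -23, 37, 25, 20] -> [-16, -8, -23] -> 2
  [-29, -6, -33, -15, 42, 31, -26, -23, 45, -45] -> [29, 6, 33, 15, -42, -31, 26, 23, -45, 45] -> [-42, -31, -45] -> 1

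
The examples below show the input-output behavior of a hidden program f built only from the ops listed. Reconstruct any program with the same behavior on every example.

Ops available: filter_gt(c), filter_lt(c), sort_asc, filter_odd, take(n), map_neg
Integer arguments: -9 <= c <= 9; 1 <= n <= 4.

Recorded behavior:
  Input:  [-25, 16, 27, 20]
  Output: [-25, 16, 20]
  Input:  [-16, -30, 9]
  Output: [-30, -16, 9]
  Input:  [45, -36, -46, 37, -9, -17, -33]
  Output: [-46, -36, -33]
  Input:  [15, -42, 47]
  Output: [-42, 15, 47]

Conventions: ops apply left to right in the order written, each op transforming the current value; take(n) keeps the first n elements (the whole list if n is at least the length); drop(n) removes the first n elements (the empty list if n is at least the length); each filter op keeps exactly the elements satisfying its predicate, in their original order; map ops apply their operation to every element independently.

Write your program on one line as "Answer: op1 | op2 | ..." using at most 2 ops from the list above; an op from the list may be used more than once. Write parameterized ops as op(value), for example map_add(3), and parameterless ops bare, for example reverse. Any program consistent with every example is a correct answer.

sort_asc | take(3)

Check, running the answer program on each example:
  [-25, 16, 27, 20] -> [-25, 16, 20, 27] -> [-25, 16, 20]
  [-16, -30, 9] -> [-30, -16, 9] -> [-30, -16, 9]
  [45, -36, -46, 37, -9, -17, -33] -> [-46, -36, -33, -17, -9, 37, 45] -> [-46, -36, -33]
  [15, -42, 47] -> [-42, 15, 47] -> [-42, 15, 47]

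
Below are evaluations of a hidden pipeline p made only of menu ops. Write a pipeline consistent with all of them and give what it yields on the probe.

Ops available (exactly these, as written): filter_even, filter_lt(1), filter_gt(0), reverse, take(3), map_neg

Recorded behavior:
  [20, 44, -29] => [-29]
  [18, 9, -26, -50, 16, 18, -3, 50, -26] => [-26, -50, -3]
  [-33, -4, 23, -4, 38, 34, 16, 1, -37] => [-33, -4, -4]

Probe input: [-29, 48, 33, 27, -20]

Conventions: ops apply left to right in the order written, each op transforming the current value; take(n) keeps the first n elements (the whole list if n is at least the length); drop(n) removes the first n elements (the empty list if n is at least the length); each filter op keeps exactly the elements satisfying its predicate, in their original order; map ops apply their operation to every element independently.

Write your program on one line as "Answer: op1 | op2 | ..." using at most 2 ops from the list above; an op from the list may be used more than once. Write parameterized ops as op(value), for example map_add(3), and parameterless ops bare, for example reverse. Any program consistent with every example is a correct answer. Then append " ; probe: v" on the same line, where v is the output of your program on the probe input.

filter_lt(1) | take(3) ; probe: [-29, -20]

Check, running the answer program on each example:
  [20, 44, -29] -> [-29] -> [-29]
  [18, 9, -26, -50, 16, 18, -3, 50, -26] -> [-26, -50, -3, -26] -> [-26, -50, -3]
  [-33, -4, 23, -4, 38, 34, 16, 1, -37] -> [-33, -4, -4, -37] -> [-33, -4, -4]
  probe: [-29, 48, 33, 27, -20] -> [-29, -20] -> [-29, -20]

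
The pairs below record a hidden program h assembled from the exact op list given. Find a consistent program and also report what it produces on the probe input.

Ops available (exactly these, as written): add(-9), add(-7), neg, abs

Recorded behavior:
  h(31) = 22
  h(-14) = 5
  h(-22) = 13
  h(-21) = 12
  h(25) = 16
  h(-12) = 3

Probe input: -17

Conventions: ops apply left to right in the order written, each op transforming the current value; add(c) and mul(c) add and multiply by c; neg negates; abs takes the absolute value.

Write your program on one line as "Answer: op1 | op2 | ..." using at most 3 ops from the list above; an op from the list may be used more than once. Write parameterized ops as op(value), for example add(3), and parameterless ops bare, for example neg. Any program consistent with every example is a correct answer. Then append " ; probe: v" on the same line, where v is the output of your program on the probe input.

abs | add(-9) ; probe: 8

Check, running the answer program on each example:
  31 -> 31 -> 22
  -14 -> 14 -> 5
  -22 -> 22 -> 13
  -21 -> 21 -> 12
  25 -> 25 -> 16
  -12 -> 12 -> 3
  probe: -17 -> 17 -> 8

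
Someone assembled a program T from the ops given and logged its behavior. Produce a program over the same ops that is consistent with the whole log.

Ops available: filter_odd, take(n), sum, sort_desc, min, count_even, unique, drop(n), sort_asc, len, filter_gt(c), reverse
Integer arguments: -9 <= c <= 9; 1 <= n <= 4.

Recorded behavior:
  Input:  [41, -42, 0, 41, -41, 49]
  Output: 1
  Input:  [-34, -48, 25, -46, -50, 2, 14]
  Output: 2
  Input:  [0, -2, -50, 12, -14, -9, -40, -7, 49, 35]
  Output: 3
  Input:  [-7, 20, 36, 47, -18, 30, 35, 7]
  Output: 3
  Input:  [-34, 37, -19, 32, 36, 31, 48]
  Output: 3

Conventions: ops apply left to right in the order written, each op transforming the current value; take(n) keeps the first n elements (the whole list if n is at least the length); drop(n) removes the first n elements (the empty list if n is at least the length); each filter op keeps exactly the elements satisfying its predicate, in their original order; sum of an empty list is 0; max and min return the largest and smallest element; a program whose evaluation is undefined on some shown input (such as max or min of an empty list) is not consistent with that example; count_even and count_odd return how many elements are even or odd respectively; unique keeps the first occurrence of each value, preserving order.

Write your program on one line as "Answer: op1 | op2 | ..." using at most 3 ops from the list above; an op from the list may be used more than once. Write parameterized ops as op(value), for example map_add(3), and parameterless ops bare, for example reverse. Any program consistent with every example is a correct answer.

filter_gt(-5) | count_even

Check, running the answer program on each example:
  [41, -42, 0, 41, -41, 49] -> [41, 0, 41, 49] -> 1
  [-34, -48, 25, -46, -50, 2, 14] -> [25, 2, 14] -> 2
  [0, -2, -50, 12, -14, -9, -40, -7, 49, 35] -> [0, -2, 12, 49, 35] -> 3
  [-7, 20, 36, 47, -18, 30, 35, 7] -> [20, 36, 47, 30, 35, 7] -> 3
  [-34, 37, -19, 32, 36, 31, 48] -> [37, 32, 36, 31, 48] -> 3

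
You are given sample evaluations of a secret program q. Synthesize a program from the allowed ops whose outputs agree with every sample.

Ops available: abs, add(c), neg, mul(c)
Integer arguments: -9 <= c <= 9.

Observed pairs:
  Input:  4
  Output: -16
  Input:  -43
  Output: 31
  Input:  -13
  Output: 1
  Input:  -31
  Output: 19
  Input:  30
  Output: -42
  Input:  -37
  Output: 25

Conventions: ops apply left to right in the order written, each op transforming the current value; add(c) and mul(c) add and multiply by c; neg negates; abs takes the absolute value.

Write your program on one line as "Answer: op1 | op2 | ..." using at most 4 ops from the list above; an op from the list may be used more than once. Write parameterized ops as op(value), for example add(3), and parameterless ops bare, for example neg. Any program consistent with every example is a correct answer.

add(5) | neg | add(-7)

Check, running the answer program on each example:
  4 -> 9 -> -9 -> -16
  -43 -> -38 -> 38 -> 31
  -13 -> -8 -> 8 -> 1
  -31 -> -26 -> 26 -> 19
  30 -> 35 -> -35 -> -42
  -37 -> -32 -> 32 -> 25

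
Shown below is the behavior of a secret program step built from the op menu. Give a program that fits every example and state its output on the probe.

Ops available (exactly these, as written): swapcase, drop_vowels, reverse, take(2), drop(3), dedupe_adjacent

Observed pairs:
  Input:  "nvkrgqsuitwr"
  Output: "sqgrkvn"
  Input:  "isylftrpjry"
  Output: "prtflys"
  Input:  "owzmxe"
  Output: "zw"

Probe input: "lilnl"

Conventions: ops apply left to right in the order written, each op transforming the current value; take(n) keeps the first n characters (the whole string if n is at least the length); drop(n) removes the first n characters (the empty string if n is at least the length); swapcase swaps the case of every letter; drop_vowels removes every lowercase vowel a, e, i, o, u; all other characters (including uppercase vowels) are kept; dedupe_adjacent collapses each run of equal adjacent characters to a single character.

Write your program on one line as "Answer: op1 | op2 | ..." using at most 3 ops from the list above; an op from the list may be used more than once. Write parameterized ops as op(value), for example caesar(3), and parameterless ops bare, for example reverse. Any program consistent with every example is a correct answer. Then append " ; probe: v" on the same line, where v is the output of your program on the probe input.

reverse | drop(3) | drop_vowels ; probe: "l"

Check, running the answer program on each example:
  "nvkrgqsuitwr" -> "rwtiusqgrkvn" -> "iusqgrkvn" -> "sqgrkvn"
  "isylftrpjry" -> "yrjprtflysi" -> "prtflysi" -> "prtflys"
  "owzmxe" -> "exmzwo" -> "zwo" -> "zw"
  probe: "lilnl" -> "lnlil" -> "il" -> "l"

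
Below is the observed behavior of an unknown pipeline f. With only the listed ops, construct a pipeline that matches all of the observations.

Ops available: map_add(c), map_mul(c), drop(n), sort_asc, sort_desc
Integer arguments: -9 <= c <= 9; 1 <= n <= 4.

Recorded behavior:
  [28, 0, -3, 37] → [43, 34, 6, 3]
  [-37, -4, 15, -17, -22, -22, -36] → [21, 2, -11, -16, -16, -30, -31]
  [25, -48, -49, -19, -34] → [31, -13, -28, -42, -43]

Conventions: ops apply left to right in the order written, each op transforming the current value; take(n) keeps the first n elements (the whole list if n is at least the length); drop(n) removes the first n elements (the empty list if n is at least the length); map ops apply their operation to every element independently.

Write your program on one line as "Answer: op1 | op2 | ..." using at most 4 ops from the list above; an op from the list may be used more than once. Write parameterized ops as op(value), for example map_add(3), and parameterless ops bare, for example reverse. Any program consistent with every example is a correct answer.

sort_asc | map_add(6) | sort_desc

Check, running the answer program on each example:
  [28, 0, -3, 37] -> [-3, 0, 28, 37] -> [3, 6, 34, 43] -> [43, 34, 6, 3]
  [-37, -4, 15, -17, -22, -22, -36] -> [-37, -36, -22, -22, -17, -4, 15] -> [-31, -30, -16, -16, -11, 2, 21] -> [21, 2, -11, -16, -16, -30, -31]
  [25, -48, -49, -19, -34] -> [-49, -48, -34, -19, 25] -> [-43, -42, -28, -13, 31] -> [31, -13, -28, -42, -43]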